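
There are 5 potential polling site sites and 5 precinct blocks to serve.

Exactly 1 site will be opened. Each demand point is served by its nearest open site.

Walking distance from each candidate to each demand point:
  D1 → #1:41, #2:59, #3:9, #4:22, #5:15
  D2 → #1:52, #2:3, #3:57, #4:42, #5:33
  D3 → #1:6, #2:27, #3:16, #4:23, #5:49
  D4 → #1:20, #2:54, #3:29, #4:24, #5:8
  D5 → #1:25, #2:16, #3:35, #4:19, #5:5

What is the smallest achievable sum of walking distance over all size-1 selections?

Open {D5}.
  #1→D5 25, #2→D5 16, #3→D5 35, #4→D5 19, #5→D5 5  ⇒ total 100.
Compare {D3}: total 121.
Compare {D4}: total 135.
No size-1 selection does better; minimum is 100.

100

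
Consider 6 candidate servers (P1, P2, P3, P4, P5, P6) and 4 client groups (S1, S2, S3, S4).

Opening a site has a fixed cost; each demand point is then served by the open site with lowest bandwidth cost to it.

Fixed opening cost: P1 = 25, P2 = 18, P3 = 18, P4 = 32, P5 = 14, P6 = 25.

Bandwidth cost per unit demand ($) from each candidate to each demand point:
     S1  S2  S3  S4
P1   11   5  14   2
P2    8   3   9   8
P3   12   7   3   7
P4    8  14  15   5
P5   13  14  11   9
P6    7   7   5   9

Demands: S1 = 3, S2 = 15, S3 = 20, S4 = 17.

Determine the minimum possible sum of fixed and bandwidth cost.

224

Open {P1, P2, P3}: assign each demand point to its cheapest open site.
  S1→P2 3×8=24, S2→P2 15×3=45, S3→P3 20×3=60, S4→P1 17×2=34
  bandwidth cost 163, fixed 61 → total 224.
Compare {P1, P2, P3, P5}: bandwidth cost 163 + fixed 75 = 238.
Compare {P1, P3}: bandwidth cost 202 + fixed 43 = 245.
Compare {P1, P2, P3, P6}: bandwidth cost 160 + fixed 86 = 246.
All other subsets cost ≥ 238. Minimum total cost: 224.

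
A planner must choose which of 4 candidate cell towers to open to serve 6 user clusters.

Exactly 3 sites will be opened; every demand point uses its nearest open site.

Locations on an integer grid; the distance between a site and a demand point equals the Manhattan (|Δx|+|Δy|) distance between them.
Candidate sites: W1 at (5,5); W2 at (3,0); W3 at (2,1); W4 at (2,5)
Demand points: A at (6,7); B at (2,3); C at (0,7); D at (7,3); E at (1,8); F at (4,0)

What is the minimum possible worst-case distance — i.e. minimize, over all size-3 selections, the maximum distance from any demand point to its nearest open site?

4

Open {W1, W2, W4}.
  Farthest demand point is C at distance 4 (to W4); all others are ≤ 4.
With {W1, W3, W4} the worst case is 4.
With {W1, W2, W3} the worst case is 7.
No size-3 selection achieves below 4.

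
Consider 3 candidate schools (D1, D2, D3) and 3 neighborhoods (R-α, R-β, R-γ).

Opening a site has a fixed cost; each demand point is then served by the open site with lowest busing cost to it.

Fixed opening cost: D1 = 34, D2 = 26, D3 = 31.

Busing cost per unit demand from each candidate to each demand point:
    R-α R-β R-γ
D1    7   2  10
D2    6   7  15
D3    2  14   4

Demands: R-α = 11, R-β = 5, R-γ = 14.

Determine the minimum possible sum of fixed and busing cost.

Open {D1, D3}: assign each demand point to its cheapest open site.
  R-α→D3 11×2=22, R-β→D1 5×2=10, R-γ→D3 14×4=56
  busing cost 88, fixed 65 → total 153.
Compare {D2, D3}: busing cost 113 + fixed 57 = 170.
Compare {D3}: busing cost 148 + fixed 31 = 179.
Compare {D1, D2, D3}: busing cost 88 + fixed 91 = 179.
All other subsets cost ≥ 170. Minimum total cost: 153.

153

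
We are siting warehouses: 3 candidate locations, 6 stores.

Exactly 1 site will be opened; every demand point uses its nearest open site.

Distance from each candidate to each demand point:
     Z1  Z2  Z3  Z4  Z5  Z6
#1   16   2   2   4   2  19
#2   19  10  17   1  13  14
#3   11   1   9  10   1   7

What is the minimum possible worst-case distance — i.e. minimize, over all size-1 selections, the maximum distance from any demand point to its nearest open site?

Open {#3}.
  Farthest demand point is Z1 at distance 11 (to #3); all others are ≤ 11.
With {#1} the worst case is 19.
With {#2} the worst case is 19.
No size-1 selection achieves below 11.

11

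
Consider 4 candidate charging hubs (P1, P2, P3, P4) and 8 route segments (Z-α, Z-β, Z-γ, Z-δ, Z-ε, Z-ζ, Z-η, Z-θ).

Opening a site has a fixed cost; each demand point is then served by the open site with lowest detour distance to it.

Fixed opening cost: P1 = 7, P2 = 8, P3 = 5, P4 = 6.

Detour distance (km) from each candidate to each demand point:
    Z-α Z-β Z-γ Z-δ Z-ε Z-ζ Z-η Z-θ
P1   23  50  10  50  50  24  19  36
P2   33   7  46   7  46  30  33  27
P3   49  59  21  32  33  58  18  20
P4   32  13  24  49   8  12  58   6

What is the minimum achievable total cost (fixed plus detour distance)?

113

Open {P1, P2, P4}: assign each demand point to its cheapest open site.
  Z-α→P1 23, Z-β→P2 7, Z-γ→P1 10, Z-δ→P2 7, Z-ε→P4 8, Z-ζ→P4 12, Z-η→P1 19, Z-θ→P4 6
  detour distance 92, fixed 21 → total 113.
Compare {P1, P2, P3, P4}: detour distance 91 + fixed 26 = 117.
Compare {P2, P3, P4}: detour distance 111 + fixed 19 = 130.
Compare {P1, P3, P4}: detour distance 122 + fixed 18 = 140.
All other subsets cost ≥ 117. Minimum total cost: 113.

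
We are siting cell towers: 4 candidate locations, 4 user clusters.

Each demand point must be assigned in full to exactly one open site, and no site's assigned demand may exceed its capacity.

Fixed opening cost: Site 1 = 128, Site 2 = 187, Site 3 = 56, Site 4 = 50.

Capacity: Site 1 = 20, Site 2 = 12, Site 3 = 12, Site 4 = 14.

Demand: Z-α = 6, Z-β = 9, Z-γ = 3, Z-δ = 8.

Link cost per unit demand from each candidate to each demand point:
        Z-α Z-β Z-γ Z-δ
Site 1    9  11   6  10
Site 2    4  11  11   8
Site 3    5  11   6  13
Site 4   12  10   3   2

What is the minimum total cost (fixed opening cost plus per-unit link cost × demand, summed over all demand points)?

311

Open {Site 3, Site 4}; cheapest assignment that respects the capacities:
  Site 3 (cap 12, load 12): Z-β, Z-γ — cost 9×11 + 3×6 = 117
  Site 4 (cap 14, load 14): Z-α, Z-δ — cost 6×12 + 8×2 = 88
  Shipping 205, fixed 106 → total 311.
  Any other capacity-feasible assignment to {Site 3, Site 4} ships for at least 205.
Compare {Site 1, Site 4}: its best feasible assignment gives total 356.
Compare {Site 1, Site 3, Site 4}: its best feasible assignment gives total 388.
Every other set of open sites that can feasibly serve all demand totals ≥ 356 even under its best assignment. Minimum: 311.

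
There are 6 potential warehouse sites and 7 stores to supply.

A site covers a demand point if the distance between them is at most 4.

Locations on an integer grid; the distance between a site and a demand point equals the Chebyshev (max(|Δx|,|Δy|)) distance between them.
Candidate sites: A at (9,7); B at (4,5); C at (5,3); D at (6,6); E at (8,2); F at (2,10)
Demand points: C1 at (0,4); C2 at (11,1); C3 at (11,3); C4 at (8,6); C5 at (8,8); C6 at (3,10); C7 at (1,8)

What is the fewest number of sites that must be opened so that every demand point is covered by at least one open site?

Coverage sets (demand points within 4 of each site):
  A: {C3, C4, C5}
  B: {C1, C4, C5, C7}
  C: {C4}
  D: {C4, C5, C6}
  E: {C2, C3, C4}
  F: {C6, C7}
No 2 sites suffice: every size-2 union leaves at least one demand point uncovered.
But {B, D, E} covers everything, so the minimum is 3.

3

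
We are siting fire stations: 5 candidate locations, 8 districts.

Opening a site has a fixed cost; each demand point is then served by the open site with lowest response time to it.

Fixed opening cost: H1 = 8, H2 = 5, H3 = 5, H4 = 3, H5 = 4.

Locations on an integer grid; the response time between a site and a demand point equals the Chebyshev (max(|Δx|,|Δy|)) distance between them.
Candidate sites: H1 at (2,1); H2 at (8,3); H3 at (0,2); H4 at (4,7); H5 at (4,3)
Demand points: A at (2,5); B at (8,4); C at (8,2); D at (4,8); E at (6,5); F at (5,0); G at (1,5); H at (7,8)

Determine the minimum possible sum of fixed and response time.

Open {H2, H4}: assign each demand point to its cheapest open site.
  A→H4 2, B→H2 1, C→H2 1, D→H4 1, E→H2 2, F→H2 3, G→H4 3, H→H4 3
  response time 16, fixed 8 → total 24.
Compare {H2, H4, H5}: response time 16 + fixed 12 = 28.
Compare {H4, H5}: response time 22 + fixed 7 = 29.
Compare {H2, H3, H4}: response time 16 + fixed 13 = 29.
All other subsets cost ≥ 28. Minimum total cost: 24.

24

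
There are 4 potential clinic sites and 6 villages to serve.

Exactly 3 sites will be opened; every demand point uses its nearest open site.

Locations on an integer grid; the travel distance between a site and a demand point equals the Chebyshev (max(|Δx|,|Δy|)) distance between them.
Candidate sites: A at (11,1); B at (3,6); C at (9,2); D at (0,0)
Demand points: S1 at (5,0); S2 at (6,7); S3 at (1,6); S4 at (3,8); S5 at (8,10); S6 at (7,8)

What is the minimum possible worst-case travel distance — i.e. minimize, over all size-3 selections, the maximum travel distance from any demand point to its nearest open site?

5

Open {A, B, C}.
  Farthest demand point is S5 at travel distance 5 (to B); all others are ≤ 5.
With {A, B, D} the worst case is 5.
With {B, C, D} the worst case is 5.
No size-3 selection achieves below 5.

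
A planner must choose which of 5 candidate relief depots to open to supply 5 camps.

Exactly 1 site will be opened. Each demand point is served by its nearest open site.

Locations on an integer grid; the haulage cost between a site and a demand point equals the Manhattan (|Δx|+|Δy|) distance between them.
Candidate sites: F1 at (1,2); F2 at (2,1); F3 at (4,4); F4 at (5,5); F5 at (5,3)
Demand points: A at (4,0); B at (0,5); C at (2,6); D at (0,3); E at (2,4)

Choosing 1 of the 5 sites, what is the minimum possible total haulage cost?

19

Open {F1}.
  A→F1 5, B→F1 4, C→F1 5, D→F1 2, E→F1 3  ⇒ total 19.
Compare {F3}: total 20.
Compare {F2}: total 21.
No size-1 selection does better; minimum is 19.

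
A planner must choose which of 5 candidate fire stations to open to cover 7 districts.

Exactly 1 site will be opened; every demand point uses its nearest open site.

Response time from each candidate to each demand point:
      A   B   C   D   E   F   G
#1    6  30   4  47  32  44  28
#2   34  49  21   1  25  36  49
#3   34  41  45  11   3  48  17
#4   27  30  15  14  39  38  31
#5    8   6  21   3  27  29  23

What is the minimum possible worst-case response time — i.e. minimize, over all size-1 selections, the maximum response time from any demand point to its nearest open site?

Open {#5}.
  Farthest demand point is F at response time 29 (to #5); all others are ≤ 29.
With {#4} the worst case is 39.
With {#1} the worst case is 47.
No size-1 selection achieves below 29.

29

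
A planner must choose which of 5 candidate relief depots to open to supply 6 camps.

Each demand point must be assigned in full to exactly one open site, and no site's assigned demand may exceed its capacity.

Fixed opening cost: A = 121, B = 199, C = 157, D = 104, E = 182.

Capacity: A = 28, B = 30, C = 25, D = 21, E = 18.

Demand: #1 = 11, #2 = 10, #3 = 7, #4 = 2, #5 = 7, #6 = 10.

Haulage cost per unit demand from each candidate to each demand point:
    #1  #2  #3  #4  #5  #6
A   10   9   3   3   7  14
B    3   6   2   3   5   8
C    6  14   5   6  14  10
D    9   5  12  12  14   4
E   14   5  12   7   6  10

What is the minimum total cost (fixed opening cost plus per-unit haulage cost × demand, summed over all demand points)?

Open {B, D}; cheapest assignment that respects the capacities:
  B (cap 30, load 27): #1, #3, #4, #5 — cost 11×3 + 7×2 + 2×3 + 7×5 = 88
  D (cap 21, load 20): #2, #6 — cost 10×5 + 10×4 = 90
  Shipping 178, fixed 303 → total 481.
  Any other capacity-feasible assignment to {B, D} ships for at least 178.
Compare {A, D}: its best feasible assignment gives total 501.
Compare {A, B}: its best feasible assignment gives total 585.
Every other set of open sites that can feasibly serve all demand totals ≥ 501 even under its best assignment. Minimum: 481.

481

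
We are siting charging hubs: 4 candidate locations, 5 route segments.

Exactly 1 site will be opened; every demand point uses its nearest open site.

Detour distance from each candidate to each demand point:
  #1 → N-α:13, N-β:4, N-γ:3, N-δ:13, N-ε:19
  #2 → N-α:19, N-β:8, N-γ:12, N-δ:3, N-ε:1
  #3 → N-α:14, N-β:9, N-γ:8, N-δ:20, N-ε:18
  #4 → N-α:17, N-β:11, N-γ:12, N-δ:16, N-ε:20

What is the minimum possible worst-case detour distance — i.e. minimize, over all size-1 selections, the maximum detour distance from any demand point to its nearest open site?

19

Open {#1}.
  Farthest demand point is N-ε at detour distance 19 (to #1); all others are ≤ 19.
With {#2} the worst case is 19.
With {#3} the worst case is 20.
No size-1 selection achieves below 19.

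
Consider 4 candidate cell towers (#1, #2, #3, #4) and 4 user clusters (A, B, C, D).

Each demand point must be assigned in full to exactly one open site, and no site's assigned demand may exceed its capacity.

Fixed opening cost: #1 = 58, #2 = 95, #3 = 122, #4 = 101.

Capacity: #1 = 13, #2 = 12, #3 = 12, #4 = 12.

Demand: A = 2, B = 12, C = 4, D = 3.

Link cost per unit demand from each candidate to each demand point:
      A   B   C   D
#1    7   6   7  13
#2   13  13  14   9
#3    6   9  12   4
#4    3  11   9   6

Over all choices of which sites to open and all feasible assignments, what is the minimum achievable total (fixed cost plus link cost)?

Open {#1, #4}; cheapest assignment that respects the capacities:
  #1 (cap 13, load 12): B — cost 12×6 = 72
  #4 (cap 12, load 9): A, C, D — cost 2×3 + 4×9 + 3×6 = 60
  Shipping 132, fixed 159 → total 291.
  Any other capacity-feasible assignment to {#1, #4} ships for at least 132.
Compare {#1, #3}: its best feasible assignment gives total 324.
Compare {#1, #2}: its best feasible assignment gives total 334.
Every other set of open sites that can feasibly serve all demand totals ≥ 324 even under its best assignment. Minimum: 291.

291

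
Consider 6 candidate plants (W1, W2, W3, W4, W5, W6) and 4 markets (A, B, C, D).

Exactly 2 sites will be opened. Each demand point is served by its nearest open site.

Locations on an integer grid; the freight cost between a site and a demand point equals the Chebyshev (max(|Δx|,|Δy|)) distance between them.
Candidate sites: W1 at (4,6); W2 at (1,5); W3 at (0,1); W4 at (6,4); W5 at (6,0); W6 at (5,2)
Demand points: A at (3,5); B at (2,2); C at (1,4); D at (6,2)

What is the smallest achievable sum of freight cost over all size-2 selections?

Open {W2, W6}.
  A→W2 2, B→W2 3, C→W2 1, D→W6 1  ⇒ total 7.
Compare {W1, W6}: total 8.
Compare {W2, W4}: total 8.
No size-2 selection does better; minimum is 7.

7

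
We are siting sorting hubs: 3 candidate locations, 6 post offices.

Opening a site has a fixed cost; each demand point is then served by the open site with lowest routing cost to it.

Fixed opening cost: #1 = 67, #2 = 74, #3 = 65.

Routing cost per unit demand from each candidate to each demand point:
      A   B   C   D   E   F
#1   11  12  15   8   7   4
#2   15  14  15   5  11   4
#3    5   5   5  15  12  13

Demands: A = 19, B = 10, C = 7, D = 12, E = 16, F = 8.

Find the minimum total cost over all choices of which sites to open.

Open {#1, #3}: assign each demand point to its cheapest open site.
  A→#3 19×5=95, B→#3 10×5=50, C→#3 7×5=35, D→#1 12×8=96, E→#1 16×7=112, F→#1 8×4=32
  routing cost 420, fixed 132 → total 552.
Compare {#2, #3}: routing cost 448 + fixed 139 = 587.
Compare {#1, #2, #3}: routing cost 384 + fixed 206 = 590.
Compare {#3}: routing cost 656 + fixed 65 = 721.
All other subsets cost ≥ 587. Minimum total cost: 552.

552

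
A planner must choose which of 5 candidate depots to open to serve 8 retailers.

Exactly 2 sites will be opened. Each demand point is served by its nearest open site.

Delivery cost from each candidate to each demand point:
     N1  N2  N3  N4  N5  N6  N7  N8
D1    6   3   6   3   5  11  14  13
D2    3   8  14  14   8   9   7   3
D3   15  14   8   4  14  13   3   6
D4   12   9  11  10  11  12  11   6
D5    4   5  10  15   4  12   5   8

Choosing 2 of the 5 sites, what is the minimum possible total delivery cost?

Open {D1, D2}.
  N1→D2 3, N2→D1 3, N3→D1 6, N4→D1 3, N5→D1 5, N6→D2 9, N7→D2 7, N8→D2 3  ⇒ total 39.
Compare {D1, D3}: total 43.
Compare {D1, D5}: total 44.
No size-2 selection does better; minimum is 39.

39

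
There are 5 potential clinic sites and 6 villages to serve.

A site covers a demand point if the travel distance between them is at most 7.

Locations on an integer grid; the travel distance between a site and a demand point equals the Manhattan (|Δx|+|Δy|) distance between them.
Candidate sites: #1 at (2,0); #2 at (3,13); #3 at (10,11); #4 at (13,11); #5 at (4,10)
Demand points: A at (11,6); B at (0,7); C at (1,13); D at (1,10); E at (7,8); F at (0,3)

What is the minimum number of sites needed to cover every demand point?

Coverage sets (demand points within 7 of each site):
  #1: {F}
  #2: {C, D}
  #3: {A, E}
  #4: {A}
  #5: {B, C, D, E}
No 2 sites suffice: every size-2 union leaves at least one demand point uncovered.
But {#1, #3, #5} covers everything, so the minimum is 3.

3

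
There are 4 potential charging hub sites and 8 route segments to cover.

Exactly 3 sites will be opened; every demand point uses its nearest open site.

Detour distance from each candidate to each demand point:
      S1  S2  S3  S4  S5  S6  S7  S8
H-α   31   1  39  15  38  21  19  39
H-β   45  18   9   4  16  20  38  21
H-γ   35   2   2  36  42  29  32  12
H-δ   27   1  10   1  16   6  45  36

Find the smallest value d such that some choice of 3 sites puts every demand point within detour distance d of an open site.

Open {H-α, H-β, H-δ}.
  Farthest demand point is S1 at detour distance 27 (to H-δ); all others are ≤ 27.
With {H-α, H-γ, H-δ} the worst case is 27.
With {H-α, H-β, H-γ} the worst case is 31.
No size-3 selection achieves below 27.

27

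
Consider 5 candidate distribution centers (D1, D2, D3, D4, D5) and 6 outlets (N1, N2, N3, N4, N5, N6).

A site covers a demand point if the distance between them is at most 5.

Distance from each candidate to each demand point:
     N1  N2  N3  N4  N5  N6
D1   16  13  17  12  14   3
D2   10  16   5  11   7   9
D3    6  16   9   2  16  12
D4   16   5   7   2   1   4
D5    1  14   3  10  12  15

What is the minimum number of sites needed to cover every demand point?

Coverage sets (demand points within 5 of each site):
  D1: {N6}
  D2: {N3}
  D3: {N4}
  D4: {N2, N4, N5, N6}
  D5: {N1, N3}
No single site covers all 6 demand points.
But {D4, D5} covers everything, so the minimum is 2.

2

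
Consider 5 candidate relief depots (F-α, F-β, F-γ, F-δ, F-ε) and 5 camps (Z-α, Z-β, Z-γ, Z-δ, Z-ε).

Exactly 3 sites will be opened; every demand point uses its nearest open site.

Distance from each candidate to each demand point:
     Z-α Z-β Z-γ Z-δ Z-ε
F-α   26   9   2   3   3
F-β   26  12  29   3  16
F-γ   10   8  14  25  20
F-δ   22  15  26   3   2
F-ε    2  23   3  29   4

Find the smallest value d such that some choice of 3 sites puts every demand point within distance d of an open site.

Open {F-α, F-γ, F-ε}.
  Farthest demand point is Z-β at distance 8 (to F-γ); all others are ≤ 8.
With {F-β, F-γ, F-ε} the worst case is 8.
With {F-γ, F-δ, F-ε} the worst case is 8.
No size-3 selection achieves below 8.

8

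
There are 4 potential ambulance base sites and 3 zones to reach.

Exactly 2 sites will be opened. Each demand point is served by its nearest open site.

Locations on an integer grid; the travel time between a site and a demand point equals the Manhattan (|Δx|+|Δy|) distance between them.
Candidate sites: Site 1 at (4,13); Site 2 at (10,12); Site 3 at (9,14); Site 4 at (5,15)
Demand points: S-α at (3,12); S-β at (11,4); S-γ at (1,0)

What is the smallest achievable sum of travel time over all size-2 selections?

Open {Site 1, Site 2}.
  S-α→Site 1 2, S-β→Site 2 9, S-γ→Site 1 16  ⇒ total 27.
Compare {Site 1, Site 3}: total 30.
Compare {Site 2, Site 4}: total 33.
No size-2 selection does better; minimum is 27.

27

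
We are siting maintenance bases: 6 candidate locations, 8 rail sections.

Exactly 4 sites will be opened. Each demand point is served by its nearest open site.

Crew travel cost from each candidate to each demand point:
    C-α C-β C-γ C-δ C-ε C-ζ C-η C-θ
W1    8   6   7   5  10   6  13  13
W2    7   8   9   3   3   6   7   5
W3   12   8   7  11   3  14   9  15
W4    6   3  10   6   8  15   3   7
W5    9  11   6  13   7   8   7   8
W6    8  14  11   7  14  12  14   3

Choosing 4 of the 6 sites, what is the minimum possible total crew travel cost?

Open {W2, W4, W5, W6}.
  C-α→W4 6, C-β→W4 3, C-γ→W5 6, C-δ→W2 3, C-ε→W2 3, C-ζ→W2 6, C-η→W4 3, C-θ→W6 3  ⇒ total 33.
Compare {W1, W2, W4, W6}: total 34.
Compare {W2, W3, W4, W6}: total 34.
No size-4 selection does better; minimum is 33.

33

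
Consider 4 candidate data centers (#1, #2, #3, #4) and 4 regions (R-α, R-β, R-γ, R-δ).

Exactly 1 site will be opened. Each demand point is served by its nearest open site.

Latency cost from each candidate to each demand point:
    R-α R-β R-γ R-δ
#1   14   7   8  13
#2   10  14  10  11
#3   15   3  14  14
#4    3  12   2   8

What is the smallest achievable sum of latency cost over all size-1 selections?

Open {#4}.
  R-α→#4 3, R-β→#4 12, R-γ→#4 2, R-δ→#4 8  ⇒ total 25.
Compare {#1}: total 42.
Compare {#2}: total 45.
No size-1 selection does better; minimum is 25.

25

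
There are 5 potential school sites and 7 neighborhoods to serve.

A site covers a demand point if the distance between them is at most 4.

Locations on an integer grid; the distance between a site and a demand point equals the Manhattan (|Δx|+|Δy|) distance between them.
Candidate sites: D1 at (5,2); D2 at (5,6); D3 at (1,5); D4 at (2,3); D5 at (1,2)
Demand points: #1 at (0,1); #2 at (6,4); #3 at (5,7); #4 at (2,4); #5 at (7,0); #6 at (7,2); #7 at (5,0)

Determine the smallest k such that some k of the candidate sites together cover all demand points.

Coverage sets (demand points within 4 of each site):
  D1: {#2, #5, #6, #7}
  D2: {#2, #3}
  D3: {#4}
  D4: {#1, #4}
  D5: {#1, #4}
No 2 sites suffice: every size-2 union leaves at least one demand point uncovered.
But {D1, D2, D4} covers everything, so the minimum is 3.

3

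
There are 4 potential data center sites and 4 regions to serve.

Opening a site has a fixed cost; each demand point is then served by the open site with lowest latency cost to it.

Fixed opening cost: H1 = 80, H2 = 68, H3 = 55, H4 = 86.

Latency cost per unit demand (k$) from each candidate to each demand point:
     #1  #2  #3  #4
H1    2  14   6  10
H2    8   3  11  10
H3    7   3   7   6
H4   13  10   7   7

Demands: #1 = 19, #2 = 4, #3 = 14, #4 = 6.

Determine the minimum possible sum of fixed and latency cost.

305

Open {H1, H3}: assign each demand point to its cheapest open site.
  #1→H1 19×2=38, #2→H3 4×3=12, #3→H1 14×6=84, #4→H3 6×6=36
  latency cost 170, fixed 135 → total 305.
Compare {H1}: latency cost 238 + fixed 80 = 318.
Compare {H3}: latency cost 279 + fixed 55 = 334.
Compare {H1, H2}: latency cost 194 + fixed 148 = 342.
All other subsets cost ≥ 318. Minimum total cost: 305.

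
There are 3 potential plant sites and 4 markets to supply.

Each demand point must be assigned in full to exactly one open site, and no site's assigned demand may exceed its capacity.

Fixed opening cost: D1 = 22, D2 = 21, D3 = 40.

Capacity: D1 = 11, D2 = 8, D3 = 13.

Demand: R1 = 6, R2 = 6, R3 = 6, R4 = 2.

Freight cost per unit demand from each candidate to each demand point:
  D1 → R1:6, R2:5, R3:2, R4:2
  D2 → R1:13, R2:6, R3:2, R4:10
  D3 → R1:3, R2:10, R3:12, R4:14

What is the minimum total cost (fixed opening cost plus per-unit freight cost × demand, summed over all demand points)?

147

Open {D1, D2, D3}; cheapest assignment that respects the capacities:
  D1 (cap 11, load 8): R2, R4 — cost 6×5 + 2×2 = 34
  D2 (cap 8, load 6): R3 — cost 6×2 = 12
  D3 (cap 13, load 6): R1 — cost 6×3 = 18
  Shipping 64, fixed 83 → total 147.
  Any other capacity-feasible assignment to {D1, D2, D3} ships for at least 64.
Compare {D1, D3}: its best feasible assignment gives total 156.
Compare {D2, D3}: its best feasible assignment gives total 171.
Every other set of open sites that can feasibly serve all demand totals ≥ 156 even under its best assignment. Minimum: 147.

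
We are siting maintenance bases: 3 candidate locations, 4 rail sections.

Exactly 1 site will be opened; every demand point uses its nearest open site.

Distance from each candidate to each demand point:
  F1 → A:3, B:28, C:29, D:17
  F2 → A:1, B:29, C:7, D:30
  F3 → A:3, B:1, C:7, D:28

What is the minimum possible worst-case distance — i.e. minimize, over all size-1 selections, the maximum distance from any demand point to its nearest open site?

28

Open {F3}.
  Farthest demand point is D at distance 28 (to F3); all others are ≤ 28.
With {F1} the worst case is 29.
With {F2} the worst case is 30.
No size-1 selection achieves below 28.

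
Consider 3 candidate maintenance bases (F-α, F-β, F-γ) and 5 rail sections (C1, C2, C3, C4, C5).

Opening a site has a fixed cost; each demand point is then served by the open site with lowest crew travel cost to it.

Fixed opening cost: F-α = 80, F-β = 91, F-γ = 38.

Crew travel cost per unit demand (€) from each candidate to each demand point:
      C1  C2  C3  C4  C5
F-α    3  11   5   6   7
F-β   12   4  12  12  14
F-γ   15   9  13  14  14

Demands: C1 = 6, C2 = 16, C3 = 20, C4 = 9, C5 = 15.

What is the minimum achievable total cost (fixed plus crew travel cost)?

Open {F-α, F-β}: assign each demand point to its cheapest open site.
  C1→F-α 6×3=18, C2→F-β 16×4=64, C3→F-α 20×5=100, C4→F-α 9×6=54, C5→F-α 15×7=105
  crew travel cost 341, fixed 171 → total 512.
Compare {F-α}: crew travel cost 453 + fixed 80 = 533.
Compare {F-α, F-γ}: crew travel cost 421 + fixed 118 = 539.
Compare {F-α, F-β, F-γ}: crew travel cost 341 + fixed 209 = 550.
All other subsets cost ≥ 533. Minimum total cost: 512.

512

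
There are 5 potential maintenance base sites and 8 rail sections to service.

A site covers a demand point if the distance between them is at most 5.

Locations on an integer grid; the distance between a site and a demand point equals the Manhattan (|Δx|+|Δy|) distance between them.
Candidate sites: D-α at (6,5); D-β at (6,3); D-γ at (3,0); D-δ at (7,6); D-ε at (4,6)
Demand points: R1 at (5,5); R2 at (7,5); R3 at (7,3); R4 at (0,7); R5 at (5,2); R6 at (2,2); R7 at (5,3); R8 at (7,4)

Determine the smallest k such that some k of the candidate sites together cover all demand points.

2

Coverage sets (demand points within 5 of each site):
  D-α: {R1, R2, R3, R5, R7, R8}
  D-β: {R1, R2, R3, R5, R6, R7, R8}
  D-γ: {R5, R6, R7}
  D-δ: {R1, R2, R3, R7, R8}
  D-ε: {R1, R2, R4, R5, R7, R8}
No single site covers all 8 demand points.
But {D-β, D-ε} covers everything, so the minimum is 2.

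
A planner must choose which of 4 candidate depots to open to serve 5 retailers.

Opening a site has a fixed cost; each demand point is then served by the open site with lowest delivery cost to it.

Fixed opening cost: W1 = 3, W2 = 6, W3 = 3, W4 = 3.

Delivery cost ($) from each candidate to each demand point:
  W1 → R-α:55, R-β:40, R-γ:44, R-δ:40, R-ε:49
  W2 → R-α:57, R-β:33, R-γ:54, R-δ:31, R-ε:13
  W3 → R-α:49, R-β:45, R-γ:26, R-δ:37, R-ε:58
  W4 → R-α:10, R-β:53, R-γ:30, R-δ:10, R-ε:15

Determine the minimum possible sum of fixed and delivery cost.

Open {W2, W3, W4}: assign each demand point to its cheapest open site.
  R-α→W4 10, R-β→W2 33, R-γ→W3 26, R-δ→W4 10, R-ε→W2 13
  delivery cost 92, fixed 12 → total 104.
Compare {W2, W4}: delivery cost 96 + fixed 9 = 105.
Compare {W1, W2, W3, W4}: delivery cost 92 + fixed 15 = 107.
Compare {W1, W2, W4}: delivery cost 96 + fixed 12 = 108.
All other subsets cost ≥ 105. Minimum total cost: 104.

104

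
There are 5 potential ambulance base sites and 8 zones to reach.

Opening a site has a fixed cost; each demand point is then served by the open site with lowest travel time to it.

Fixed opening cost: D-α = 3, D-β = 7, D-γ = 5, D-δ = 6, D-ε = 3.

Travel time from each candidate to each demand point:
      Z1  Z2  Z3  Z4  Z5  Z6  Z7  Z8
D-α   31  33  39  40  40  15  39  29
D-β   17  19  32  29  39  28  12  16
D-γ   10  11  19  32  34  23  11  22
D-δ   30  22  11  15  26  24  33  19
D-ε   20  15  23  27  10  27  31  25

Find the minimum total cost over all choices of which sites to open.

Open {D-α, D-γ, D-δ, D-ε}: assign each demand point to its cheapest open site.
  Z1→D-γ 10, Z2→D-γ 11, Z3→D-δ 11, Z4→D-δ 15, Z5→D-ε 10, Z6→D-α 15, Z7→D-γ 11, Z8→D-δ 19
  travel time 102, fixed 17 → total 119.
Compare {D-α, D-β, D-γ, D-δ, D-ε}: travel time 99 + fixed 24 = 123.
Compare {D-γ, D-δ, D-ε}: travel time 110 + fixed 14 = 124.
Compare {D-β, D-γ, D-δ, D-ε}: travel time 107 + fixed 21 = 128.
All other subsets cost ≥ 123. Minimum total cost: 119.

119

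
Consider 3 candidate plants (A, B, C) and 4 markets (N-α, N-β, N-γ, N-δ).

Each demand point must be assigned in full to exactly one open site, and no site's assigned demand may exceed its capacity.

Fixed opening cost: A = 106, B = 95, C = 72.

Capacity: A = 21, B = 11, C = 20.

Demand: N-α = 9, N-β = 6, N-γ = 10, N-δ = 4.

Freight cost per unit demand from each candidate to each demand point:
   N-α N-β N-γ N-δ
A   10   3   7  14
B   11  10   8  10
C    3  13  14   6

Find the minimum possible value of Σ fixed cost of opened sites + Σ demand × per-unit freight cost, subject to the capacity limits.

Open {A, C}; cheapest assignment that respects the capacities:
  A (cap 21, load 16): N-β, N-γ — cost 6×3 + 10×7 = 88
  C (cap 20, load 13): N-α, N-δ — cost 9×3 + 4×6 = 51
  Shipping 139, fixed 178 → total 317.
  Any other capacity-feasible assignment to {A, C} ships for at least 139.
Compare {B, C}: its best feasible assignment gives total 376.
Compare {A, B, C}: its best feasible assignment gives total 412.
Every other set of open sites that can feasibly serve all demand totals ≥ 376 even under its best assignment. Minimum: 317.

317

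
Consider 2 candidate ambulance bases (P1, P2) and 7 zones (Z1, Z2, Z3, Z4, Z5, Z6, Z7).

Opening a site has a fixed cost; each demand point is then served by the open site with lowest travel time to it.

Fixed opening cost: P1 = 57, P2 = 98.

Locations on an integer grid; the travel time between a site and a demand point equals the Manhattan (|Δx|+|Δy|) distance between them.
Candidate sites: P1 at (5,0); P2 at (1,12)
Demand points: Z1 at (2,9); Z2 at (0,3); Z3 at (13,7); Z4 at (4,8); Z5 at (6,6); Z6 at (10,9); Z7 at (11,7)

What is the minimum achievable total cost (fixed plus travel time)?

135

Open {P1}: assign each demand point to its cheapest open site.
  Z1→P1 12, Z2→P1 8, Z3→P1 15, Z4→P1 9, Z5→P1 7, Z6→P1 14, Z7→P1 13
  travel time 78, fixed 57 → total 135.
Compare {P2}: travel time 76 + fixed 98 = 174.
Compare {P1, P2}: travel time 66 + fixed 155 = 221.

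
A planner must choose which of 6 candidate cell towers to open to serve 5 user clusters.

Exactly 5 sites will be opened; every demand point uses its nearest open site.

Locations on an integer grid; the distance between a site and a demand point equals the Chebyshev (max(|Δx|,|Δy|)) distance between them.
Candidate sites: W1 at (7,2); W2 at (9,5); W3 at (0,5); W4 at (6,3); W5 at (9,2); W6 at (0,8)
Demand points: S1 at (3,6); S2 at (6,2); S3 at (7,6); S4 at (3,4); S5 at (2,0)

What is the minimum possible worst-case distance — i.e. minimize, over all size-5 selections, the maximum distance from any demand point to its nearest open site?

Open {W1, W2, W3, W4, W5}.
  Farthest demand point is S5 at distance 4 (to W4); all others are ≤ 4.
With {W1, W2, W3, W4, W6} the worst case is 4.
With {W1, W2, W4, W5, W6} the worst case is 4.
No size-5 selection achieves below 4.

4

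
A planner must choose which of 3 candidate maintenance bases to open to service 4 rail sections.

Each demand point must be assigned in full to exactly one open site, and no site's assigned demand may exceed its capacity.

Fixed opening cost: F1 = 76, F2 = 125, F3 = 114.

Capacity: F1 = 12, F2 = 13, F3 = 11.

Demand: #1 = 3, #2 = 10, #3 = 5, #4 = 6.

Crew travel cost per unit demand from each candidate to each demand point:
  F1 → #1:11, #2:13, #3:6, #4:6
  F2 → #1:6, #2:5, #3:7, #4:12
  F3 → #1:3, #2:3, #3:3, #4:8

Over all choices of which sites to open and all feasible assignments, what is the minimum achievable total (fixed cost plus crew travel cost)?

Open {F1, F2}; cheapest assignment that respects the capacities:
  F1 (cap 12, load 11): #3, #4 — cost 5×6 + 6×6 = 66
  F2 (cap 13, load 13): #1, #2 — cost 3×6 + 10×5 = 68
  Shipping 134, fixed 201 → total 335.
  Any other capacity-feasible assignment to {F1, F2} ships for at least 134.
Compare {F2, F3}: its best feasible assignment gives total 370.
Compare {F1, F2, F3}: its best feasible assignment gives total 425.
Every other set of open sites that can feasibly serve all demand totals ≥ 370 even under its best assignment. Minimum: 335.

335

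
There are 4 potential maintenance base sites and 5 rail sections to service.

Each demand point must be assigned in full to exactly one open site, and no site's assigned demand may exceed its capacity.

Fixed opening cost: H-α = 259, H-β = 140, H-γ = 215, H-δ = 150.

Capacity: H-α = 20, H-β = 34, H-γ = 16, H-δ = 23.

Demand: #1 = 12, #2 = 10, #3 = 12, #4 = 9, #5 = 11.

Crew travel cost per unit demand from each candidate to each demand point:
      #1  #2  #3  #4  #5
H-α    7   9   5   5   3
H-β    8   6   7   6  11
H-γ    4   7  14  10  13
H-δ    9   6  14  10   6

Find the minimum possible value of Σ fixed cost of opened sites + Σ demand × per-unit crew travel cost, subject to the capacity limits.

Open {H-β, H-δ}; cheapest assignment that respects the capacities:
  H-β (cap 34, load 33): #1, #3, #4 — cost 12×8 + 12×7 + 9×6 = 234
  H-δ (cap 23, load 21): #2, #5 — cost 10×6 + 11×6 = 126
  Shipping 360, fixed 290 → total 650.
  Any other capacity-feasible assignment to {H-β, H-δ} ships for at least 360.
Compare {H-α, H-β}: its best feasible assignment gives total 717.
Compare {H-β, H-γ, H-δ}: its best feasible assignment gives total 817.
Every other set of open sites that can feasibly serve all demand totals ≥ 717 even under its best assignment. Minimum: 650.

650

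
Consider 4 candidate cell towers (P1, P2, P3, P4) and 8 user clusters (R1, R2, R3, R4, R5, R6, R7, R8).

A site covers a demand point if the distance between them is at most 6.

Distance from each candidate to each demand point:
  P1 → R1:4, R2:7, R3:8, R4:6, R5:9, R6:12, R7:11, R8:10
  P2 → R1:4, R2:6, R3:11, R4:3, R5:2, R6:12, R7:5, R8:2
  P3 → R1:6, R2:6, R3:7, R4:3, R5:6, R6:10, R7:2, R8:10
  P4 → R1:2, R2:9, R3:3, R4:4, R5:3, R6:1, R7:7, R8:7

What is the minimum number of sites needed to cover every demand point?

2

Coverage sets (demand points within 6 of each site):
  P1: {R1, R4}
  P2: {R1, R2, R4, R5, R7, R8}
  P3: {R1, R2, R4, R5, R7}
  P4: {R1, R3, R4, R5, R6}
No single site covers all 8 demand points.
But {P2, P4} covers everything, so the minimum is 2.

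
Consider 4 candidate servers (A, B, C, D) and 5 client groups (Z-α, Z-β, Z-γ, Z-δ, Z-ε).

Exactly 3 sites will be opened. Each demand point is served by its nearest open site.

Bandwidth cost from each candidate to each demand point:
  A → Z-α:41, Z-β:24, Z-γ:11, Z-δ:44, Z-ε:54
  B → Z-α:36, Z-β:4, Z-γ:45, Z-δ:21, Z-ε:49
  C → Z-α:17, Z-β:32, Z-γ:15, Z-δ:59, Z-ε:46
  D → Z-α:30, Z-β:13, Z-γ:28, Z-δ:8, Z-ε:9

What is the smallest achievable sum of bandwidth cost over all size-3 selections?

53

Open {B, C, D}.
  Z-α→C 17, Z-β→B 4, Z-γ→C 15, Z-δ→D 8, Z-ε→D 9  ⇒ total 53.
Compare {A, C, D}: total 58.
Compare {A, B, D}: total 62.
No size-3 selection does better; minimum is 53.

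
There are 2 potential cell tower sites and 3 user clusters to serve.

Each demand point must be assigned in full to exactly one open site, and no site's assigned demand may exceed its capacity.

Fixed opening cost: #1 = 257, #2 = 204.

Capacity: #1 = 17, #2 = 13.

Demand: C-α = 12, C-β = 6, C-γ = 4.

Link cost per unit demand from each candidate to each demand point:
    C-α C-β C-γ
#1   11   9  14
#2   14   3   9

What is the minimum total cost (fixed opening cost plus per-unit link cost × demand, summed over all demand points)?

Open {#1, #2}; cheapest assignment that respects the capacities:
  #1 (cap 17, load 12): C-α — cost 12×11 = 132
  #2 (cap 13, load 10): C-β, C-γ — cost 6×3 + 4×9 = 54
  Shipping 186, fixed 461 → total 647.
  Any other capacity-feasible assignment to {#1, #2} ships for at least 186.
Total demand is 22 and no other set of sites has combined capacity ≥ 22, so {#1, #2} is the only feasible choice of open sites. Minimum: 647.

647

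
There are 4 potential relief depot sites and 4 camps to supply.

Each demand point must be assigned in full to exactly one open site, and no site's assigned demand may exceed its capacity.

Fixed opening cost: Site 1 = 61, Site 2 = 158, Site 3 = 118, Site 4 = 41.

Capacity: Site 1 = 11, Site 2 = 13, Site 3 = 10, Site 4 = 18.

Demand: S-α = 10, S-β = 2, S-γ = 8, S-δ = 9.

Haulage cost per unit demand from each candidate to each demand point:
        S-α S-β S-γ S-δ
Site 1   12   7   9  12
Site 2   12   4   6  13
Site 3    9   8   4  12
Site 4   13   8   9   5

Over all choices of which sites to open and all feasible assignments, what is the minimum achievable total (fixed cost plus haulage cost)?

426

Open {Site 1, Site 4}; cheapest assignment that respects the capacities:
  Site 1 (cap 11, load 11): S-β, S-δ — cost 2×7 + 9×12 = 122
  Site 4 (cap 18, load 18): S-α, S-γ — cost 10×13 + 8×9 = 202
  Shipping 324, fixed 102 → total 426.
  Any other capacity-feasible assignment to {Site 1, Site 4} ships for at least 324.
Compare {Site 1, Site 3, Site 4}: its best feasible assignment gives total 433.
Compare {Site 2, Site 4}: its best feasible assignment gives total 444.
Every other set of open sites that can feasibly serve all demand totals ≥ 433 even under its best assignment. Minimum: 426.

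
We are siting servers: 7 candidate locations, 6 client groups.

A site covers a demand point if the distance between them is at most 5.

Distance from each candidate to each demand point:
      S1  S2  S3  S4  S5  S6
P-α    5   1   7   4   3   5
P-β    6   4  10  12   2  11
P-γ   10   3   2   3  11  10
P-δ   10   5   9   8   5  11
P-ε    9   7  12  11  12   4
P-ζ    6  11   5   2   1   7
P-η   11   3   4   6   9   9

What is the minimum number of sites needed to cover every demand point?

Coverage sets (demand points within 5 of each site):
  P-α: {S1, S2, S4, S5, S6}
  P-β: {S2, S5}
  P-γ: {S2, S3, S4}
  P-δ: {S2, S5}
  P-ε: {S6}
  P-ζ: {S3, S4, S5}
  P-η: {S2, S3}
No single site covers all 6 demand points.
But {P-α, P-γ} covers everything, so the minimum is 2.

2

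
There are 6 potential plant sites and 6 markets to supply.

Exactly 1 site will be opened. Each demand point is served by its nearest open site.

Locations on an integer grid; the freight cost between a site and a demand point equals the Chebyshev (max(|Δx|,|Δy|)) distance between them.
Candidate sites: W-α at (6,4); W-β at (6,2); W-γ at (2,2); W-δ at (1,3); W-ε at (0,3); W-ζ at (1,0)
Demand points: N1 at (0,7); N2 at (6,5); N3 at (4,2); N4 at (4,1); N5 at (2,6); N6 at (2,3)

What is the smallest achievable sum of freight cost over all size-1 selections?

Open {W-γ}.
  N1→W-γ 5, N2→W-γ 4, N3→W-γ 2, N4→W-γ 2, N5→W-γ 4, N6→W-γ 1  ⇒ total 18.
Compare {W-δ}: total 19.
Compare {W-α}: total 20.
No size-1 selection does better; minimum is 18.

18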